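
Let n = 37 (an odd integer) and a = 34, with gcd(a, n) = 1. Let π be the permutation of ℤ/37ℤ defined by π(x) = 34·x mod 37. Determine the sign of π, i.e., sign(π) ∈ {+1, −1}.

+1

Orbit of 26 under x↦34x: [26, 33, 12, 1, 34, 9, 10]… (length divides ord_37(34)).
Decompose π into cycles: lengths [9, 9, 9, 9, 1] (5 cycles, including the fixed point 0).
sign(π) = (−1)^{n − #cycles} = (−1)^{37−5} = (−1)^32 = +1.
The Jacobi symbol (34|37) = +1 (Zolotarev) agrees.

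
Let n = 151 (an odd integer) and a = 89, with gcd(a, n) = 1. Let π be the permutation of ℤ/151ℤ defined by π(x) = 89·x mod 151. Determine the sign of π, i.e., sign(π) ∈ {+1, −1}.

-1

Start at x=120: 120 → 110 → 126 → 40 → 87 → 42 → 114 → … (one orbit).
The orbit structure of x ↦ 89x mod 151: 2 orbits of sizes [150, 1].
151 − 2 = 149 transpositions; sign(π) = (−1)^149 = -1.
(89|151)_J = -1 (Zolotarev's lemma cross-check).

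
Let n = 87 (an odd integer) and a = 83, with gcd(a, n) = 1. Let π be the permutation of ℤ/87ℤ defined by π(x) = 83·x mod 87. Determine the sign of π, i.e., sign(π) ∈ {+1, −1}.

Start at x=1: 1 → 83 → 16 → 23 → 82 → 20 → 7 → … (one orbit).
Cycle lengths of π_83 on ℤ/87ℤ: [14, 14, 14, 14, 7, 7, 7, 7, 2, 1]; 10 cycles in total.
n − c = 87 − 10 = 77; sign = (−1)^77 = -1.

-1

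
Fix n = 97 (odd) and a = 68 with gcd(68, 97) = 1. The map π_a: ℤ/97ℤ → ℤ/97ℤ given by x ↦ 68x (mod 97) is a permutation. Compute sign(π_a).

-1

Start at x=69: 69 → 36 → 23 → 12 → 40 → 4 → 78 → … (one orbit).
Cycle lengths of π_68 on ℤ/97ℤ: [96, 1]; 2 cycles in total.
sign(π) = (−1)^{n − #cycles} = (−1)^{97−2} = (−1)^95 = -1.
Via Zolotarev, sign(π_{68}) = (68|97) = -1.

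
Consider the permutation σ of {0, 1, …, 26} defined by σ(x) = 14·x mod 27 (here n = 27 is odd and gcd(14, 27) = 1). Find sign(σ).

-1

Trace 1: π^k(1) = [1, 14, 7, 17, 22, 11, 19] for k=0..6.
The orbit structure of x ↦ 14x mod 27: 4 orbits of sizes [18, 6, 2, 1].
27 − 4 = 23 transpositions; sign(π) = (−1)^23 = -1.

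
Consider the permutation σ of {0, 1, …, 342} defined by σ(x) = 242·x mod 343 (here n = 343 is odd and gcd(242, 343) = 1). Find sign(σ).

+1

Start at x=197: 197 → 340 → 303 → 267 → 130 → 247 → 92 → … (one orbit).
π_242 has 7 disjoint cycles with lengths [147, 147, 21, 21, 3, 3, 1] on {0,…,342}.
sign(π) = (−1)^{n − #cycles} = (−1)^{343−7} = (−1)^336 = +1.
(242|343)_J = +1 (Zolotarev's lemma cross-check).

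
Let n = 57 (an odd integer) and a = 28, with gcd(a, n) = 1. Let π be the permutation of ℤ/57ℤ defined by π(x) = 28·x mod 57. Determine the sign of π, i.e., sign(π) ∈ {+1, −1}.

Trace 28: π^k(28) = [28, 43, 7, 25, 16, 49, 4] for k=0..6.
The orbit structure of x ↦ 28x mod 57: 9 orbits of sizes [9, 9, 9, 9, 9, 9, 1, 1, 1].
Σ(ℓ_i−1) = 57−9 = 48; sign = (−1)^48 = +1.
(28|57)_J = +1 (Zolotarev's lemma cross-check).

+1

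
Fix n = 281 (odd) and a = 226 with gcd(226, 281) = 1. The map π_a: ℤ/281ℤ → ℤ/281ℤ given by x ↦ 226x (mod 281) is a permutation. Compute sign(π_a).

Trace 183: π^k(183) = [183, 51, 5, 6, 232, 166, 143] for k=0..6.
2 cycles of lengths [280, 1].
Σ(ℓ_i−1) = 281−2 = 279; sign = (−1)^279 = -1.

-1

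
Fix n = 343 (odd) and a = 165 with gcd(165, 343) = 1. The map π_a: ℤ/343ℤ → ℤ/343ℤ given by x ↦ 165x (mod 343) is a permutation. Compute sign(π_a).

Orbit of 50 under x↦165x: [50, 18, 226, 246, 116, 275, 99]… (length divides ord_343(165)).
Cycle type of π: 21×14 + 3×16 + 1; total 31 cycles.
343 − 31 = 312 transpositions; sign(π) = (−1)^312 = +1.

+1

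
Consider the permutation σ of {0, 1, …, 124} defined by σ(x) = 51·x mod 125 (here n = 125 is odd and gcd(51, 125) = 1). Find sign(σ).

Orbit of 51 under x↦51x: [51, 101, 26, 76, 1]… (length divides ord_125(51)).
Cycle lengths of π_51 on ℤ/125ℤ: [5, 5, 5, 5, 5, 5, 5, 5, 5, 5, 5, 5, 5, 5, 5, 5, 5, 5, 5, 5, 1, 1, 1, 1, 1, 1, 1, 1, 1, 1, 1, 1, 1, 1, 1, 1, 1, 1, 1, 1, 1, 1, 1, 1, 1]; 45 cycles in total.
With 45 cycles on 125 points, sign = (−1)^{125−45} = +1.
Via Zolotarev, sign(π_{51}) = (51|125) = +1.

+1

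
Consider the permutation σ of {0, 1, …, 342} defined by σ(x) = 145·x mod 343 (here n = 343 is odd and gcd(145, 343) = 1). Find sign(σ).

Orbit of 4 under x↦145x: [4, 237, 65, 164, 113, 264, 207]… (length divides ord_343(145)).
Cycle type of π: 294 + 42 + 6 + 1; total 4 cycles.
n − c = 343 − 4 = 339; sign = (−1)^339 = -1.

-1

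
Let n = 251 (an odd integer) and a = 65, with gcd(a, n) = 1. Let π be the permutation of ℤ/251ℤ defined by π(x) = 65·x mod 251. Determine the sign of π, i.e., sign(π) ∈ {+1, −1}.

Orbit of 118 under x↦65x: [118, 140, 64, 144, 73, 227, 197]… (length divides ord_251(65)).
Cycle lengths of π_65 on ℤ/251ℤ: [125, 125, 1]; 3 cycles in total.
With 3 cycles on 251 points, sign = (−1)^{251−3} = +1.

+1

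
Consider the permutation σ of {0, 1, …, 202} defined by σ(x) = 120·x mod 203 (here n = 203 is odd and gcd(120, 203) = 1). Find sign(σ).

+1

Orbit of 36 under x↦120x: [36, 57, 141, 71, 197, 92, 78]… (length divides ord_203(120)).
Cycle type of π: 14×14 + 1×7; total 21 cycles.
n − c = 203 − 21 = 182; sign = (−1)^182 = +1.
Check: (120/203) = +1 by Zolotarev.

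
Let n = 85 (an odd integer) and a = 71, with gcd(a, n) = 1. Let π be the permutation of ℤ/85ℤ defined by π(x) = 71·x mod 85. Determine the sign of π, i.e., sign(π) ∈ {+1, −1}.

Trace 71: π^k(71) = [71, 26, 61, 81, 56, 66, 11] for k=0..6.
Decompose π into cycles: lengths [16, 16, 16, 16, 16, 1, 1, 1, 1, 1] (10 cycles, including the fixed point 0).
sign(π) = (−1)^{n − #cycles} = (−1)^{85−10} = (−1)^75 = -1.

-1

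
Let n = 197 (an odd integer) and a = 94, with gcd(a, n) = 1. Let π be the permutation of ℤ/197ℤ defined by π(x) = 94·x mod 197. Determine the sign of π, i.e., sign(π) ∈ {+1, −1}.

Trace 33: π^k(33) = [33, 147, 28, 71, 173, 108, 105] for k=0..6.
π_94 has 2 disjoint cycles with lengths [196, 1] on {0,…,196}.
Σ(ℓ_i−1) = 197−2 = 195; sign = (−1)^195 = -1.
Zolotarev: (94|197) = -1, matching the cycle-count sign.

-1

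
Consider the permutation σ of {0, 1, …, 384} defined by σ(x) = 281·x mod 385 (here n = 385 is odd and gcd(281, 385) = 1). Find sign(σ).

Trace 316: π^k(316) = [316, 246, 211, 1, 281, 36, 106] for k=0..6.
π_281 has 70 disjoint cycles with lengths [10, 10, 10, 10, 10, 10, 10, 10, 10, 10, 10, 10, 10, 10, 10, 10, 10, 10, 10, 10, 10, 10, 10, 10, 10, 10, 10, 10, 10, 10, 10, 10, 10, 10, 10, 1, 1, 1, 1, 1, 1, 1, 1, 1, 1, 1, 1, 1, 1, 1, 1, 1, 1, 1, 1, 1, 1, 1, 1, 1, 1, 1, 1, 1, 1, 1, 1, 1, 1, 1] on {0,…,384}.
With 70 cycles on 385 points, sign = (−1)^{385−70} = -1.
Zolotarev: (281|385) = -1, matching the cycle-count sign.

-1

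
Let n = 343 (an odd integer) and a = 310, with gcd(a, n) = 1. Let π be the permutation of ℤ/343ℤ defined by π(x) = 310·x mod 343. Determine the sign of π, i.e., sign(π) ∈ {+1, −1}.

Orbit of 200 under x↦310x: [200, 260, 338, 165, 43, 296, 179]… (length divides ord_343(310)).
Cycle lengths of π_310 on ℤ/343ℤ: [147, 147, 21, 21, 3, 3, 1]; 7 cycles in total.
343 − 7 = 336 transpositions; sign(π) = (−1)^336 = +1.
The Jacobi symbol (310|343) = +1 (Zolotarev) agrees.

+1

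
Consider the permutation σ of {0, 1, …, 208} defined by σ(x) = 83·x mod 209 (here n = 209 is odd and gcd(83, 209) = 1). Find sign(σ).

Trace 172: π^k(172) = [172, 64, 87, 115, 140, 125, 134] for k=0..6.
π_83 has 14 disjoint cycles with lengths [30, 30, 30, 30, 30, 30, 10, 3, 3, 3, 3, 3, 3, 1] on {0,…,208}.
With 14 cycles on 209 points, sign = (−1)^{209−14} = -1.
Via Zolotarev, sign(π_{83}) = (83|209) = -1.

-1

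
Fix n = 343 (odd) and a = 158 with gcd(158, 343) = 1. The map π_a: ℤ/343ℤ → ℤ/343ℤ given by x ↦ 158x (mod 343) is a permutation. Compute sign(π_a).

Orbit of 337 under x↦158x: [337, 81, 107, 99, 207, 121, 253]… (length divides ord_343(158)).
The orbit structure of x ↦ 158x mod 343: 7 orbits of sizes [147, 147, 21, 21, 3, 3, 1].
With 7 cycles on 343 points, sign = (−1)^{343−7} = +1.

+1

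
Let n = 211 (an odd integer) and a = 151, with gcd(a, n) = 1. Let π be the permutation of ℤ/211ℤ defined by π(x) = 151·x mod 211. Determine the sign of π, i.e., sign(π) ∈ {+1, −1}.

Start at x=114: 114 → 123 → 5 → 122 → 65 → 109 → 1 → … (one orbit).
π_151 has 7 disjoint cycles with lengths [35, 35, 35, 35, 35, 35, 1] on {0,…,210}.
sign(π) = (−1)^{n − #cycles} = (−1)^{211−7} = (−1)^204 = +1.
The Jacobi symbol (151|211) = +1 (Zolotarev) agrees.

+1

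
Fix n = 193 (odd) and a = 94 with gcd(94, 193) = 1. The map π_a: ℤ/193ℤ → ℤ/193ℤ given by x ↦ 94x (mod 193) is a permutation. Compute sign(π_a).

Orbit of 150 under x↦94x: [150, 11, 69, 117, 190, 104, 126]… (length divides ord_193(94)).
4 cycles of lengths [64, 64, 64, 1].
With 4 cycles on 193 points, sign = (−1)^{193−4} = -1.
(94|193)_J = -1 (Zolotarev's lemma cross-check).

-1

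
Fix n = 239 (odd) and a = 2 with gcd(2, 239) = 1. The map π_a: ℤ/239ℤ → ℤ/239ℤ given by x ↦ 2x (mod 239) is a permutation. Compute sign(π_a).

Orbit of 20 under x↦2x: [20, 40, 80, 160, 81, 162, 85]… (length divides ord_239(2)).
3 cycles of lengths [119, 119, 1].
Σ(ℓ_i−1) = 239−3 = 236; sign = (−1)^236 = +1.

+1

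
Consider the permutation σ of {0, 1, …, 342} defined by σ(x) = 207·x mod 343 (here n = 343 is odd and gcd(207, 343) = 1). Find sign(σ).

+1

Trace 239: π^k(239) = [239, 81, 303, 295, 11, 219, 57] for k=0..6.
Decompose π into cycles: lengths [147, 147, 21, 21, 3, 3, 1] (7 cycles, including the fixed point 0).
7 cycles on 343: each ℓ→(−1)^(ℓ−1), product (−1)^336 = +1.
Check: (207/343) = +1 by Zolotarev.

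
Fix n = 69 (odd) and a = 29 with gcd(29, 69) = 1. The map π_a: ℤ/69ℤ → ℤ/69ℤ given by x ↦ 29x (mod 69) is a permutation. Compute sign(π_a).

-1

Trace 55: π^k(55) = [55, 8, 25, 35, 49, 41, 16] for k=0..6.
Cycle type of π: 22×2 + 11×2 + 2 + 1; total 6 cycles.
Σ(ℓ_i−1) = 69−6 = 63; sign = (−1)^63 = -1.
Check: (29/69) = -1 by Zolotarev.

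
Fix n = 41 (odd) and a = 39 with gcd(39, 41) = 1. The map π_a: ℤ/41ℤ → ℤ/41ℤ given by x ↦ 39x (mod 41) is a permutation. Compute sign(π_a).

Orbit of 25 under x↦39x: [25, 32, 18, 5, 31, 20, 1]… (length divides ord_41(39)).
Cycle type of π: 20×2 + 1; total 3 cycles.
n − c = 41 − 3 = 38; sign = (−1)^38 = +1.
Zolotarev: (39|41) = +1, matching the cycle-count sign.

+1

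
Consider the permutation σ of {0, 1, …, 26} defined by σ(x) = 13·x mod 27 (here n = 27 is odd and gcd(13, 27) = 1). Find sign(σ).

Start at x=19: 19 → 4 → 25 → 1 → 13 → 7 → 10 → … (one orbit).
7 cycles of lengths [9, 9, 3, 3, 1, 1, 1].
sign(π) = (−1)^{n − #cycles} = (−1)^{27−7} = (−1)^20 = +1.

+1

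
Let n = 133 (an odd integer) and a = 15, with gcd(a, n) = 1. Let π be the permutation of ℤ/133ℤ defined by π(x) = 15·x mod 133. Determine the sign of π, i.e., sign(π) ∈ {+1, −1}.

-1

Orbit of 50 under x↦15x: [50, 85, 78, 106, 127, 43, 113]… (length divides ord_133(15)).
Decompose π into cycles: lengths [18, 18, 18, 18, 18, 18, 18, 1, 1, 1, 1, 1, 1, 1] (14 cycles, including the fixed point 0).
sign(π) = (−1)^{n − #cycles} = (−1)^{133−14} = (−1)^119 = -1.
Zolotarev: (15|133) = -1, matching the cycle-count sign.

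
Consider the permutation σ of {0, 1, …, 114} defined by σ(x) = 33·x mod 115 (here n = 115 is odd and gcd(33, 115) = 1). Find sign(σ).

+1

Orbit of 97 under x↦33x: [97, 96, 63, 9, 67, 26, 53]… (length divides ord_115(33)).
π_33 has 5 disjoint cycles with lengths [44, 44, 22, 4, 1] on {0,…,114}.
sign(π) = (−1)^{n − #cycles} = (−1)^{115−5} = (−1)^110 = +1.
The Jacobi symbol (33|115) = +1 (Zolotarev) agrees.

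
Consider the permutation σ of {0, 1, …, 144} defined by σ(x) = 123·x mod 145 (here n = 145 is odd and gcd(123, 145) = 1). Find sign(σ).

Trace 23: π^k(23) = [23, 74, 112, 1, 123, 49, 82] for k=0..6.
Decompose π into cycles: lengths [28, 28, 28, 28, 7, 7, 7, 7, 4, 1] (10 cycles, including the fixed point 0).
10 cycles on 145: each ℓ→(−1)^(ℓ−1), product (−1)^135 = -1.
Check: (123/145) = -1 by Zolotarev.

-1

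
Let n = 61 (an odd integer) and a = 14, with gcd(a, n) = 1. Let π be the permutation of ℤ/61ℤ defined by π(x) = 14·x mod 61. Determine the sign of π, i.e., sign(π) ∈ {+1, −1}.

Orbit of 47 under x↦14x: [47, 48, 1, 14, 13, 60]… (length divides ord_61(14)).
11 cycles of lengths [6, 6, 6, 6, 6, 6, 6, 6, 6, 6, 1].
With 11 cycles on 61 points, sign = (−1)^{61−11} = +1.
(14|61)_J = +1 (Zolotarev's lemma cross-check).

+1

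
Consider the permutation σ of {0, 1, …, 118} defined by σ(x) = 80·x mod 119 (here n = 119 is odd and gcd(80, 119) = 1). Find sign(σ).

Orbit of 5 under x↦80x: [5, 43, 108, 72, 48, 32, 61]… (length divides ord_119(80)).
Cycle type of π: 48×2 + 16 + 6 + 1; total 5 cycles.
n − c = 119 − 5 = 114; sign = (−1)^114 = +1.
Zolotarev: (80|119) = +1, matching the cycle-count sign.

+1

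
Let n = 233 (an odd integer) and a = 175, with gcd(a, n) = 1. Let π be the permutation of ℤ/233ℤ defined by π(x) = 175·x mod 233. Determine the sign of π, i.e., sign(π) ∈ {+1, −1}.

+1

Trace 2: π^k(2) = [2, 117, 204, 51, 71, 76, 19] for k=0..6.
Cycle type of π: 29×8 + 1; total 9 cycles.
Σ(ℓ_i−1) = 233−9 = 224; sign = (−1)^224 = +1.
Zolotarev: (175|233) = +1, matching the cycle-count sign.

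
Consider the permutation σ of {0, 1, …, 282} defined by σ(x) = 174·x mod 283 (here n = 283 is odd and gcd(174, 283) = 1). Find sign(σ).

Trace 215: π^k(215) = [215, 54, 57, 13, 281, 218, 10] for k=0..6.
Cycle lengths of π_174 on ℤ/283ℤ: [141, 141, 1]; 3 cycles in total.
283 − 3 = 280 transpositions; sign(π) = (−1)^280 = +1.
Check: (174/283) = +1 by Zolotarev.

+1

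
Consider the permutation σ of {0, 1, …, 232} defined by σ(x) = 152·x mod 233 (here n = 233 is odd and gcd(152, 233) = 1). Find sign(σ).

Start at x=74: 74 → 64 → 175 → 38 → 184 → 8 → 51 → … (one orbit).
Decompose π into cycles: lengths [29, 29, 29, 29, 29, 29, 29, 29, 1] (9 cycles, including the fixed point 0).
233 − 9 = 224 transpositions; sign(π) = (−1)^224 = +1.
Via Zolotarev, sign(π_{152}) = (152|233) = +1.

+1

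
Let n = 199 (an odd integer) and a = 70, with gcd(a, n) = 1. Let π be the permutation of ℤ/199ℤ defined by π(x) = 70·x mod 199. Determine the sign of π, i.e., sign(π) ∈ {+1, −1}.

+1

Trace 196: π^k(196) = [196, 188, 26, 29, 40, 14, 184] for k=0..6.
π_70 has 3 disjoint cycles with lengths [99, 99, 1] on {0,…,198}.
3 cycles on 199: each ℓ→(−1)^(ℓ−1), product (−1)^196 = +1.
The Jacobi symbol (70|199) = +1 (Zolotarev) agrees.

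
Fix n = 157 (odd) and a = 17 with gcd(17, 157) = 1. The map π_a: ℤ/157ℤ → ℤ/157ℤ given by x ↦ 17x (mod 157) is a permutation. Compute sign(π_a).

+1

Start at x=40: 40 → 52 → 99 → 113 → 37 → 1 → 17 → … (one orbit).
5 cycles of lengths [39, 39, 39, 39, 1].
157 − 5 = 152 transpositions; sign(π) = (−1)^152 = +1.
Check: (17/157) = +1 by Zolotarev.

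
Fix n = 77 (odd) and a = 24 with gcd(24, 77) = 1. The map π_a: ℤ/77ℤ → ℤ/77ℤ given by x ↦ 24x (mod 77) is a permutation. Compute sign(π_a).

Trace 10: π^k(10) = [10, 9, 62, 25, 61, 1, 24] for k=0..6.
Cycle type of π: 30×2 + 10 + 6 + 1; total 5 cycles.
n − c = 77 − 5 = 72; sign = (−1)^72 = +1.

+1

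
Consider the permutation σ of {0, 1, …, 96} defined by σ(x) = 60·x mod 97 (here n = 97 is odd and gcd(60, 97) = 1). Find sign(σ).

-1

Trace 43: π^k(43) = [43, 58, 85, 56, 62, 34, 3] for k=0..6.
π_60 has 2 disjoint cycles with lengths [96, 1] on {0,…,96}.
sign(π) = (−1)^{n − #cycles} = (−1)^{97−2} = (−1)^95 = -1.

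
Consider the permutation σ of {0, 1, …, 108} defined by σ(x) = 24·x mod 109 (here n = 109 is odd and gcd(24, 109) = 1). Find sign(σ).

-1

Trace 47: π^k(47) = [47, 38, 40, 88, 41, 3, 72] for k=0..6.
Cycle lengths of π_24 on ℤ/109ℤ: [108, 1]; 2 cycles in total.
2 cycles on 109: each ℓ→(−1)^(ℓ−1), product (−1)^107 = -1.
Via Zolotarev, sign(π_{24}) = (24|109) = -1.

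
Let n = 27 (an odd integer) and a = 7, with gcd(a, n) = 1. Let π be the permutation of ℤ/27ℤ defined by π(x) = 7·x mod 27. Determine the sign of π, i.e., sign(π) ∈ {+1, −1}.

Trace 7: π^k(7) = [7, 22, 19, 25, 13, 10, 16] for k=0..6.
The orbit structure of x ↦ 7x mod 27: 7 orbits of sizes [9, 9, 3, 3, 1, 1, 1].
7 cycles on 27: each ℓ→(−1)^(ℓ−1), product (−1)^20 = +1.

+1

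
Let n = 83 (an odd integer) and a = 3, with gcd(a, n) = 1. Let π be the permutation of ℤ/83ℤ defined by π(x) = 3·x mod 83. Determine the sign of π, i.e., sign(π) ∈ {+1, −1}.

+1

Start at x=59: 59 → 11 → 33 → 16 → 48 → 61 → 17 → … (one orbit).
Cycle type of π: 41×2 + 1; total 3 cycles.
With 3 cycles on 83 points, sign = (−1)^{83−3} = +1.
Zolotarev: (3|83) = +1, matching the cycle-count sign.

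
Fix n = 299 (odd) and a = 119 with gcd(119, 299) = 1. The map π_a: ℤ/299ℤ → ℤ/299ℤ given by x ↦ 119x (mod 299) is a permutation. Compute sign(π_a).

Trace 100: π^k(100) = [100, 239, 36, 98, 1, 119, 108] for k=0..6.
6 cycles of lengths [132, 132, 12, 11, 11, 1].
6 cycles on 299: each ℓ→(−1)^(ℓ−1), product (−1)^293 = -1.
Zolotarev: (119|299) = -1, matching the cycle-count sign.

-1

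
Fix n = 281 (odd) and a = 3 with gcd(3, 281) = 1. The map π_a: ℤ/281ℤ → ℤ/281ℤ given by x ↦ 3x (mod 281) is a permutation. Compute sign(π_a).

-1

Trace 72: π^k(72) = [72, 216, 86, 258, 212, 74, 222] for k=0..6.
2 cycles of lengths [280, 1].
With 2 cycles on 281 points, sign = (−1)^{281−2} = -1.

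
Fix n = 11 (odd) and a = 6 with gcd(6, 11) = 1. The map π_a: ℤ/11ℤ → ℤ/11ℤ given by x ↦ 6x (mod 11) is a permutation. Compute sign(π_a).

Trace 10: π^k(10) = [10, 5, 8, 4, 2, 1, 6] for k=0..6.
Cycle lengths of π_6 on ℤ/11ℤ: [10, 1]; 2 cycles in total.
11 − 2 = 9 transpositions; sign(π) = (−1)^9 = -1.
The Jacobi symbol (6|11) = -1 (Zolotarev) agrees.

-1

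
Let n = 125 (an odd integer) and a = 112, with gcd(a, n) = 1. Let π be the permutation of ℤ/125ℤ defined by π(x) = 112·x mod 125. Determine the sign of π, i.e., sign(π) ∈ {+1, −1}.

Orbit of 29 under x↦112x: [29, 123, 26, 37, 19, 3, 86]… (length divides ord_125(112)).
The orbit structure of x ↦ 112x mod 125: 4 orbits of sizes [100, 20, 4, 1].
sign(π) = (−1)^{n − #cycles} = (−1)^{125−4} = (−1)^121 = -1.
The Jacobi symbol (112|125) = -1 (Zolotarev) agrees.

-1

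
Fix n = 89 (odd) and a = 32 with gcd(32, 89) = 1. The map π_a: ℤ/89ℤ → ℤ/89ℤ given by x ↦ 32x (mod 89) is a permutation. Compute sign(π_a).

+1

Trace 4: π^k(4) = [4, 39, 2, 64, 1, 32, 45] for k=0..6.
9 cycles of lengths [11, 11, 11, 11, 11, 11, 11, 11, 1].
n − c = 89 − 9 = 80; sign = (−1)^80 = +1.
(32|89)_J = +1 (Zolotarev's lemma cross-check).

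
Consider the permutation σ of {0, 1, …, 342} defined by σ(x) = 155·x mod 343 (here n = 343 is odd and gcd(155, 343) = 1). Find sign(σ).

Trace 260: π^k(260) = [260, 169, 127, 134, 190, 295, 106] for k=0..6.
Cycle type of π: 49×6 + 7×6 + 1×7; total 19 cycles.
n − c = 343 − 19 = 324; sign = (−1)^324 = +1.

+1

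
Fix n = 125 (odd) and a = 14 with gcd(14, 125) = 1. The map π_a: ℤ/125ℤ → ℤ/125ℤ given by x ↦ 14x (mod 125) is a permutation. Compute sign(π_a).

Trace 81: π^k(81) = [81, 9, 1, 14, 71, 119, 41] for k=0..6.
Cycle lengths of π_14 on ℤ/125ℤ: [50, 50, 10, 10, 2, 2, 1]; 7 cycles in total.
125 − 7 = 118 transpositions; sign(π) = (−1)^118 = +1.
Check: (14/125) = +1 by Zolotarev.

+1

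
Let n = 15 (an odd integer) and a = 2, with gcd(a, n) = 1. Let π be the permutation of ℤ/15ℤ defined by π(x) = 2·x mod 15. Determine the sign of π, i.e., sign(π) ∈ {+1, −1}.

Orbit of 2 under x↦2x: [2, 4, 8, 1]… (length divides ord_15(2)).
Cycle type of π: 4×3 + 2 + 1; total 5 cycles.
sign(π) = (−1)^{n − #cycles} = (−1)^{15−5} = (−1)^10 = +1.
(2|15)_J = +1 (Zolotarev's lemma cross-check).

+1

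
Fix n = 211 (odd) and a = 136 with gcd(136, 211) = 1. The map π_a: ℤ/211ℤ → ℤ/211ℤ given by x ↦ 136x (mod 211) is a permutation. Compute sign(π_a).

Trace 54: π^k(54) = [54, 170, 121, 209, 150, 144, 172] for k=0..6.
π_136 has 3 disjoint cycles with lengths [105, 105, 1] on {0,…,210}.
3 cycles on 211: each ℓ→(−1)^(ℓ−1), product (−1)^208 = +1.
Via Zolotarev, sign(π_{136}) = (136|211) = +1.

+1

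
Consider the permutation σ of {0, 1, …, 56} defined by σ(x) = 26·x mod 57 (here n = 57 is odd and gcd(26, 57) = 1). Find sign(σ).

Trace 49: π^k(49) = [49, 20, 7, 11, 1, 26] for k=0..5.
14 cycles of lengths [6, 6, 6, 6, 6, 6, 3, 3, 3, 3, 3, 3, 2, 1].
n − c = 57 − 14 = 43; sign = (−1)^43 = -1.
(26|57)_J = -1 (Zolotarev's lemma cross-check).

-1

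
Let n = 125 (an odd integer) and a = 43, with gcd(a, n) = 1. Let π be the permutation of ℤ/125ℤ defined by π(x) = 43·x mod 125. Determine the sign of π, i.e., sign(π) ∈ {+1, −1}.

Trace 93: π^k(93) = [93, 124, 82, 26, 118, 74, 57] for k=0..6.
Cycle lengths of π_43 on ℤ/125ℤ: [20, 20, 20, 20, 20, 4, 4, 4, 4, 4, 4, 1]; 12 cycles in total.
Σ(ℓ_i−1) = 125−12 = 113; sign = (−1)^113 = -1.

-1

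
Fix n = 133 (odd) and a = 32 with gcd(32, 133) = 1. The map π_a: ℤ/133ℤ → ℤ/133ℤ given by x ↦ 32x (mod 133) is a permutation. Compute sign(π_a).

Trace 64: π^k(64) = [64, 53, 100, 8, 123, 79, 1] for k=0..6.
Cycle lengths of π_32 on ℤ/133ℤ: [18, 18, 18, 18, 18, 18, 18, 3, 3, 1]; 10 cycles in total.
10 cycles on 133: each ℓ→(−1)^(ℓ−1), product (−1)^123 = -1.

-1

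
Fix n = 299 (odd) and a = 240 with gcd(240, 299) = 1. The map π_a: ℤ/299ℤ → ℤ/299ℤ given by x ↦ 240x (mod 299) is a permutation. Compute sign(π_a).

Start at x=29: 29 → 83 → 186 → 89 → 131 → 45 → 36 → … (one orbit).
5 cycles of lengths [132, 132, 22, 12, 1].
n − c = 299 − 5 = 294; sign = (−1)^294 = +1.

+1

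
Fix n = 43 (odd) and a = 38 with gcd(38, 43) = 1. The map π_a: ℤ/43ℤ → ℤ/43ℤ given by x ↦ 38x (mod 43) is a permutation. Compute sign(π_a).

Orbit of 41 under x↦38x: [41, 10, 36, 35, 40, 15, 11]… (length divides ord_43(38)).
Decompose π into cycles: lengths [21, 21, 1] (3 cycles, including the fixed point 0).
sign(π) = (−1)^{n − #cycles} = (−1)^{43−3} = (−1)^40 = +1.
Zolotarev: (38|43) = +1, matching the cycle-count sign.

+1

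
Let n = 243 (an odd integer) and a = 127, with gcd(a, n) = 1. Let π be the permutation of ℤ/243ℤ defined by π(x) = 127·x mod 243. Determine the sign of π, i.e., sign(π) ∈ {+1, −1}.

Orbit of 127 under x↦127x: [127, 91, 136, 19, 226, 28, 154]… (length divides ord_243(127)).
The orbit structure of x ↦ 127x mod 243: 27 orbits of sizes [27, 27, 27, 27, 27, 27, 9, 9, 9, 9, 9, 9, 3, 3, 3, 3, 3, 3, 1, 1, 1, 1, 1, 1, 1, 1, 1].
n − c = 243 − 27 = 216; sign = (−1)^216 = +1.
The Jacobi symbol (127|243) = +1 (Zolotarev) agrees.

+1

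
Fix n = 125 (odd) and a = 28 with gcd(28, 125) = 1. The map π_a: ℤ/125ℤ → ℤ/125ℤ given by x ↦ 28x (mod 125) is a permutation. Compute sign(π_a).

-1

Orbit of 3 under x↦28x: [3, 84, 102, 106, 93, 104, 37]… (length divides ord_125(28)).
Cycle lengths of π_28 on ℤ/125ℤ: [100, 20, 4, 1]; 4 cycles in total.
4 cycles on 125: each ℓ→(−1)^(ℓ−1), product (−1)^121 = -1.
(28|125)_J = -1 (Zolotarev's lemma cross-check).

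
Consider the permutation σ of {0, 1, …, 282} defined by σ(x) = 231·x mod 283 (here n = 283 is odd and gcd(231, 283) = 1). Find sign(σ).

Orbit of 30 under x↦231x: [30, 138, 182, 158, 274, 185, 2]… (length divides ord_283(231)).
The orbit structure of x ↦ 231x mod 283: 2 orbits of sizes [282, 1].
sign(π) = (−1)^{n − #cycles} = (−1)^{283−2} = (−1)^281 = -1.
The Jacobi symbol (231|283) = -1 (Zolotarev) agrees.

-1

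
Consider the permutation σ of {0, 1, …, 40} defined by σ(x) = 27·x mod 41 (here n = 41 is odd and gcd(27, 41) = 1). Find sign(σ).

Trace 27: π^k(27) = [27, 32, 3, 40, 14, 9, 38] for k=0..6.
The orbit structure of x ↦ 27x mod 41: 6 orbits of sizes [8, 8, 8, 8, 8, 1].
6 cycles on 41: each ℓ→(−1)^(ℓ−1), product (−1)^35 = -1.
(27|41)_J = -1 (Zolotarev's lemma cross-check).

-1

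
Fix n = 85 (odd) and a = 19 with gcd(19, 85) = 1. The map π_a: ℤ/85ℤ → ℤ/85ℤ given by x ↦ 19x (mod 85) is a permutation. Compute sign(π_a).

+1

Start at x=1: 1 → 19 → 21 → 59 → 16 → 49 → 81 → … (one orbit).
13 cycles of lengths [8, 8, 8, 8, 8, 8, 8, 8, 8, 8, 2, 2, 1].
85 − 13 = 72 transpositions; sign(π) = (−1)^72 = +1.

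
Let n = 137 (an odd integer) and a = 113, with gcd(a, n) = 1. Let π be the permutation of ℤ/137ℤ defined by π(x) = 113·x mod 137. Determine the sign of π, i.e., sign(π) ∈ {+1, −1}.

Start at x=8: 8 → 82 → 87 → 104 → 107 → 35 → 119 → … (one orbit).
Cycle type of π: 136 + 1; total 2 cycles.
Σ(ℓ_i−1) = 137−2 = 135; sign = (−1)^135 = -1.
Check: (113/137) = -1 by Zolotarev.

-1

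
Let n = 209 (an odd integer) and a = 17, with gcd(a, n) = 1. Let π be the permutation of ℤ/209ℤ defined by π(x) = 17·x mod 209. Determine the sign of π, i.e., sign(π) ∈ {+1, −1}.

-1

Orbit of 1 under x↦17x: [1, 17, 80, 106, 130, 120, 159]… (length divides ord_209(17)).
π_17 has 6 disjoint cycles with lengths [90, 90, 10, 9, 9, 1] on {0,…,208}.
With 6 cycles on 209 points, sign = (−1)^{209−6} = -1.
Zolotarev: (17|209) = -1, matching the cycle-count sign.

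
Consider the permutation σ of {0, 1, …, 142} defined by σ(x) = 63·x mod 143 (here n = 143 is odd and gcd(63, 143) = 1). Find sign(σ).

Trace 48: π^k(48) = [48, 21, 36, 123, 27, 128, 56] for k=0..6.
Cycle type of π: 60×2 + 12 + 10 + 1; total 5 cycles.
sign(π) = (−1)^{n − #cycles} = (−1)^{143−5} = (−1)^138 = +1.
Zolotarev: (63|143) = +1, matching the cycle-count sign.

+1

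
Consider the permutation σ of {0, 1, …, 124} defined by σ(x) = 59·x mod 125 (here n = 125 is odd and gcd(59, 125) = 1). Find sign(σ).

Start at x=111: 111 → 49 → 16 → 69 → 71 → 64 → 26 → … (one orbit).
π_59 has 7 disjoint cycles with lengths [50, 50, 10, 10, 2, 2, 1] on {0,…,124}.
7 cycles on 125: each ℓ→(−1)^(ℓ−1), product (−1)^118 = +1.

+1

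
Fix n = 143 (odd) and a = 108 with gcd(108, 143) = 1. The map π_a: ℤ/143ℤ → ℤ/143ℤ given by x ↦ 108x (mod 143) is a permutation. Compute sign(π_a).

Start at x=92: 92 → 69 → 16 → 12 → 9 → 114 → 14 → … (one orbit).
Decompose π into cycles: lengths [30, 30, 30, 30, 6, 6, 5, 5, 1] (9 cycles, including the fixed point 0).
With 9 cycles on 143 points, sign = (−1)^{143−9} = +1.
Check: (108/143) = +1 by Zolotarev.

+1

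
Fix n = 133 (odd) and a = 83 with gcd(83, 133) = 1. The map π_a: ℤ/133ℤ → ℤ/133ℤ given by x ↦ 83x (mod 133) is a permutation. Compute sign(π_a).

-1

Orbit of 64 under x↦83x: [64, 125, 1, 83, 106, 20]… (length divides ord_133(83)).
π_83 has 28 disjoint cycles with lengths [6, 6, 6, 6, 6, 6, 6, 6, 6, 6, 6, 6, 6, 6, 6, 6, 6, 6, 3, 3, 3, 3, 3, 3, 2, 2, 2, 1] on {0,…,132}.
sign(π) = (−1)^{n − #cycles} = (−1)^{133−28} = (−1)^105 = -1.
Via Zolotarev, sign(π_{83}) = (83|133) = -1.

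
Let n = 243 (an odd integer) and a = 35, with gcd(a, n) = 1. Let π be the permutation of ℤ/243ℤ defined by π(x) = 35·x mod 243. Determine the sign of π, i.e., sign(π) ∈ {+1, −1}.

Trace 55: π^k(55) = [55, 224, 64, 53, 154, 44, 82] for k=0..6.
π_35 has 14 disjoint cycles with lengths [54, 54, 54, 18, 18, 18, 6, 6, 6, 2, 2, 2, 2, 1] on {0,…,242}.
n − c = 243 − 14 = 229; sign = (−1)^229 = -1.
The Jacobi symbol (35|243) = -1 (Zolotarev) agrees.

-1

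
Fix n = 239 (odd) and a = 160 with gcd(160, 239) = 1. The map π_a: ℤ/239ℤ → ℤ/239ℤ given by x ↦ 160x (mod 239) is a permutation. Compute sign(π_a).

Start at x=135: 135 → 90 → 60 → 40 → 186 → 124 → 3 → … (one orbit).
Cycle type of π: 119×2 + 1; total 3 cycles.
sign(π) = (−1)^{n − #cycles} = (−1)^{239−3} = (−1)^236 = +1.
(160|239)_J = +1 (Zolotarev's lemma cross-check).

+1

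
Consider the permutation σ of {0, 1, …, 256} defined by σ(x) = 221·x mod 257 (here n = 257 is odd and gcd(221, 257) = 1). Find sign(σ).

+1

Trace 213: π^k(213) = [213, 42, 30, 205, 73, 199, 32] for k=0..6.
3 cycles of lengths [128, 128, 1].
n − c = 257 − 3 = 254; sign = (−1)^254 = +1.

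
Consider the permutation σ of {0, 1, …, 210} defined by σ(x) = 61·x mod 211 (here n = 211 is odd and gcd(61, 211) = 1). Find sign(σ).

-1

Orbit of 192 under x↦61x: [192, 107, 197, 201, 23, 137, 128]… (length divides ord_211(61)).
Decompose π into cycles: lengths [30, 30, 30, 30, 30, 30, 30, 1] (8 cycles, including the fixed point 0).
n − c = 211 − 8 = 203; sign = (−1)^203 = -1.
The Jacobi symbol (61|211) = -1 (Zolotarev) agrees.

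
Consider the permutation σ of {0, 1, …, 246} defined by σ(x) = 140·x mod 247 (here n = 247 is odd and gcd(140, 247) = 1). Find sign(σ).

+1

Trace 87: π^k(87) = [87, 77, 159, 30, 1, 140] for k=0..5.
Cycle lengths of π_140 on ℤ/247ℤ: [6, 6, 6, 6, 6, 6, 6, 6, 6, 6, 6, 6, 6, 6, 6, 6, 6, 6, 6, 6, 6, 6, 6, 6, 6, 6, 6, 6, 6, 6, 6, 6, 6, 6, 6, 6, 6, 6, 3, 3, 3, 3, 3, 3, 1]; 45 cycles in total.
247 − 45 = 202 transpositions; sign(π) = (−1)^202 = +1.
Check: (140/247) = +1 by Zolotarev.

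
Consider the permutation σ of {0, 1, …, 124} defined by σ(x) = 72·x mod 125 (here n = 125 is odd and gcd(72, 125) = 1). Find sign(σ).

Trace 54: π^k(54) = [54, 13, 61, 17, 99, 3, 91] for k=0..6.
The orbit structure of x ↦ 72x mod 125: 4 orbits of sizes [100, 20, 4, 1].
125 − 4 = 121 transpositions; sign(π) = (−1)^121 = -1.

-1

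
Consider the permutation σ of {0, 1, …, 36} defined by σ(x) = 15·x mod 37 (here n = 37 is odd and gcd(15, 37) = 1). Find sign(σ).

Start at x=8: 8 → 9 → 24 → 27 → 35 → 7 → 31 → … (one orbit).
π_15 has 2 disjoint cycles with lengths [36, 1] on {0,…,36}.
n − c = 37 − 2 = 35; sign = (−1)^35 = -1.
The Jacobi symbol (15|37) = -1 (Zolotarev) agrees.

-1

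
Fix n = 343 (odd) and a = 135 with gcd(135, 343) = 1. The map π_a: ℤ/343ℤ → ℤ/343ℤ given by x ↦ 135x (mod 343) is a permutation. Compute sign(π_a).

+1

Trace 92: π^k(92) = [92, 72, 116, 225, 191, 60, 211] for k=0..6.
Cycle lengths of π_135 on ℤ/343ℤ: [147, 147, 21, 21, 3, 3, 1]; 7 cycles in total.
343 − 7 = 336 transpositions; sign(π) = (−1)^336 = +1.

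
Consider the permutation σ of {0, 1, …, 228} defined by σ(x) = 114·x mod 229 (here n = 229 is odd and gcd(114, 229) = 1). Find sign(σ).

Trace 60: π^k(60) = [60, 199, 15, 107, 61, 84, 187] for k=0..6.
Cycle lengths of π_114 on ℤ/229ℤ: [76, 76, 76, 1]; 4 cycles in total.
sign(π) = (−1)^{n − #cycles} = (−1)^{229−4} = (−1)^225 = -1.

-1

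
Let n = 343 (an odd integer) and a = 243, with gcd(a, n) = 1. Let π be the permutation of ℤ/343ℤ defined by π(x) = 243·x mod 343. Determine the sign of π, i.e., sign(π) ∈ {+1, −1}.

Trace 314: π^k(314) = [314, 156, 178, 36, 173, 193, 251] for k=0..6.
Cycle type of π: 294 + 42 + 6 + 1; total 4 cycles.
343 − 4 = 339 transpositions; sign(π) = (−1)^339 = -1.
Check: (243/343) = -1 by Zolotarev.

-1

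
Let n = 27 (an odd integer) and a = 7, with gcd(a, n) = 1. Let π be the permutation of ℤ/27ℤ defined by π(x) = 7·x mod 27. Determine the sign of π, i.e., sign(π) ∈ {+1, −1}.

Orbit of 7 under x↦7x: [7, 22, 19, 25, 13, 10, 16]… (length divides ord_27(7)).
Cycle type of π: 9×2 + 3×2 + 1×3; total 7 cycles.
27 − 7 = 20 transpositions; sign(π) = (−1)^20 = +1.
Check: (7/27) = +1 by Zolotarev.

+1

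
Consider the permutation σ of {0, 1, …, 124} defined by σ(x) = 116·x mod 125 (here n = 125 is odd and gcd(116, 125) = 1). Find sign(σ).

Start at x=1: 1 → 116 → 81 → 21 → 61 → 76 → 66 → … (one orbit).
π_116 has 13 disjoint cycles with lengths [25, 25, 25, 25, 5, 5, 5, 5, 1, 1, 1, 1, 1] on {0,…,124}.
sign(π) = (−1)^{n − #cycles} = (−1)^{125−13} = (−1)^112 = +1.
Check: (116/125) = +1 by Zolotarev.

+1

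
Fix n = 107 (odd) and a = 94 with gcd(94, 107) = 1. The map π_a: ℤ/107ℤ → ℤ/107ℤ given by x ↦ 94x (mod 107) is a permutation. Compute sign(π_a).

-1

Orbit of 22 under x↦94x: [22, 35, 80, 30, 38, 41, 2]… (length divides ord_107(94)).
Decompose π into cycles: lengths [106, 1] (2 cycles, including the fixed point 0).
2 cycles on 107: each ℓ→(−1)^(ℓ−1), product (−1)^105 = -1.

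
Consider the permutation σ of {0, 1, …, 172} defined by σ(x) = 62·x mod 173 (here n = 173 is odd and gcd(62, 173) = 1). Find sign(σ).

Orbit of 148 under x↦62x: [148, 7, 88, 93, 57, 74, 90]… (length divides ord_173(62)).
π_62 has 2 disjoint cycles with lengths [172, 1] on {0,…,172}.
With 2 cycles on 173 points, sign = (−1)^{173−2} = -1.
Check: (62/173) = -1 by Zolotarev.

-1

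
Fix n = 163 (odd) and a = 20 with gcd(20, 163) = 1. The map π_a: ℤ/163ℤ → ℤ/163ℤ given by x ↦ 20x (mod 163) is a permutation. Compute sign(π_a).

Orbit of 90 under x↦20x: [90, 7, 140, 29, 91, 27, 51]… (length divides ord_163(20)).
Cycle type of π: 162 + 1; total 2 cycles.
sign(π) = (−1)^{n − #cycles} = (−1)^{163−2} = (−1)^161 = -1.
The Jacobi symbol (20|163) = -1 (Zolotarev) agrees.

-1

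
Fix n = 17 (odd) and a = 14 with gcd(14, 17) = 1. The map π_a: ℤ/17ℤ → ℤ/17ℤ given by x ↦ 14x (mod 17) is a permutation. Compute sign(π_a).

Trace 6: π^k(6) = [6, 16, 3, 8, 10, 4, 5] for k=0..6.
2 cycles of lengths [16, 1].
17 − 2 = 15 transpositions; sign(π) = (−1)^15 = -1.
(14|17)_J = -1 (Zolotarev's lemma cross-check).

-1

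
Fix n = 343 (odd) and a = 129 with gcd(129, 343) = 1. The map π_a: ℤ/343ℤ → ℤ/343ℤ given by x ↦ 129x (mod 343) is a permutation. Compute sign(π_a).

-1

Trace 31: π^k(31) = [31, 226, 342, 214, 166, 148, 227] for k=0..6.
Cycle type of π: 42×7 + 6×8 + 1; total 16 cycles.
343 − 16 = 327 transpositions; sign(π) = (−1)^327 = -1.
Via Zolotarev, sign(π_{129}) = (129|343) = -1.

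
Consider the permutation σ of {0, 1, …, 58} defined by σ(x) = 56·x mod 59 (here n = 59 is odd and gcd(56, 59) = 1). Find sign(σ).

Start at x=54: 54 → 15 → 14 → 17 → 8 → 35 → 13 → … (one orbit).
Cycle lengths of π_56 on ℤ/59ℤ: [58, 1]; 2 cycles in total.
59 − 2 = 57 transpositions; sign(π) = (−1)^57 = -1.

-1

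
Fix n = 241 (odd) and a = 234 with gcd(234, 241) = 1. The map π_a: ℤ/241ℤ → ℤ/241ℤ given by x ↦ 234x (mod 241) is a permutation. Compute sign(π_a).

Trace 203: π^k(203) = [203, 25, 66, 20, 101, 16, 129] for k=0..6.
2 cycles of lengths [240, 1].
241 − 2 = 239 transpositions; sign(π) = (−1)^239 = -1.
The Jacobi symbol (234|241) = -1 (Zolotarev) agrees.

-1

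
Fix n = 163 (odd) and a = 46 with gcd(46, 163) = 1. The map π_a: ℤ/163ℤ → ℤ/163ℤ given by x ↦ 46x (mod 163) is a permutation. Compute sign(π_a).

+1

Start at x=6: 6 → 113 → 145 → 150 → 54 → 39 → 1 → … (one orbit).
π_46 has 3 disjoint cycles with lengths [81, 81, 1] on {0,…,162}.
sign(π) = (−1)^{n − #cycles} = (−1)^{163−3} = (−1)^160 = +1.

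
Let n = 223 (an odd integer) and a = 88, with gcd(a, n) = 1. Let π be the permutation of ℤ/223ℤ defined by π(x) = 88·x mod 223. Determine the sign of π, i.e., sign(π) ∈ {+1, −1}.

-1

Orbit of 117 under x↦88x: [117, 38, 222, 135, 61, 16, 70]… (length divides ord_223(88)).
Cycle type of π: 222 + 1; total 2 cycles.
n − c = 223 − 2 = 221; sign = (−1)^221 = -1.
(88|223)_J = -1 (Zolotarev's lemma cross-check).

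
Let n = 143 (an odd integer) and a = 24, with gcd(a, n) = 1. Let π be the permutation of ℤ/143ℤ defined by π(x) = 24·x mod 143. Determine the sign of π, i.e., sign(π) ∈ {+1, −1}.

+1

Start at x=12: 12 → 2 → 48 → 8 → 49 → 32 → 53 → … (one orbit).
5 cycles of lengths [60, 60, 12, 10, 1].
143 − 5 = 138 transpositions; sign(π) = (−1)^138 = +1.
Check: (24/143) = +1 by Zolotarev.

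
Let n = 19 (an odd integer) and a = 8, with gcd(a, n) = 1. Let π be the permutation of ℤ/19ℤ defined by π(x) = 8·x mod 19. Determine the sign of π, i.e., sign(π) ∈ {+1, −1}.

-1

Start at x=18: 18 → 11 → 12 → 1 → 8 → 7 → 18 (one orbit).
The orbit structure of x ↦ 8x mod 19: 4 orbits of sizes [6, 6, 6, 1].
With 4 cycles on 19 points, sign = (−1)^{19−4} = -1.
Via Zolotarev, sign(π_{8}) = (8|19) = -1.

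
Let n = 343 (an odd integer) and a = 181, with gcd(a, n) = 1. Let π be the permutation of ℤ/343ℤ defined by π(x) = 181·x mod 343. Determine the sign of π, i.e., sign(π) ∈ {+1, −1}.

Orbit of 244 under x↦181x: [244, 260, 69, 141, 139, 120, 111]… (length divides ord_343(181)).
The orbit structure of x ↦ 181x mod 343: 10 orbits of sizes [98, 98, 98, 14, 14, 14, 2, 2, 2, 1].
With 10 cycles on 343 points, sign = (−1)^{343−10} = -1.
Zolotarev: (181|343) = -1, matching the cycle-count sign.

-1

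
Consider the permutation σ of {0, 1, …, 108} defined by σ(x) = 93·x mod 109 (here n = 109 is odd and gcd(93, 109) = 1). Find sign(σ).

Orbit of 75 under x↦93x: [75, 108, 16, 71, 63, 82, 105]… (length divides ord_109(93)).
π_93 has 7 disjoint cycles with lengths [18, 18, 18, 18, 18, 18, 1] on {0,…,108}.
n − c = 109 − 7 = 102; sign = (−1)^102 = +1.
Check: (93/109) = +1 by Zolotarev.

+1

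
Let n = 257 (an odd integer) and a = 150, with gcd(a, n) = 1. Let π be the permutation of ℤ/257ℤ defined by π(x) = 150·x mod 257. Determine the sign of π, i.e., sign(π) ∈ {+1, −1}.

Trace 200: π^k(200) = [200, 188, 187, 37, 153, 77, 242] for k=0..6.
The orbit structure of x ↦ 150x mod 257: 2 orbits of sizes [256, 1].
Σ(ℓ_i−1) = 257−2 = 255; sign = (−1)^255 = -1.
The Jacobi symbol (150|257) = -1 (Zolotarev) agrees.

-1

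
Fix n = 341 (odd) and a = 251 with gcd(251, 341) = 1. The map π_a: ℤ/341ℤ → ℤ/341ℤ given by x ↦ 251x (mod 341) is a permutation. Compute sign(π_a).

Trace 190: π^k(190) = [190, 291, 67, 108, 169, 135, 126] for k=0..6.
The orbit structure of x ↦ 251x mod 341: 14 orbits of sizes [30, 30, 30, 30, 30, 30, 30, 30, 30, 30, 30, 5, 5, 1].
sign(π) = (−1)^{n − #cycles} = (−1)^{341−14} = (−1)^327 = -1.
Check: (251/341) = -1 by Zolotarev.

-1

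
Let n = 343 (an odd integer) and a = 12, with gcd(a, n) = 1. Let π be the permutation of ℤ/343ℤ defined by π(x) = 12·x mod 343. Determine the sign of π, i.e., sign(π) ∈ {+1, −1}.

-1

Trace 172: π^k(172) = [172, 6, 72, 178, 78, 250, 256] for k=0..6.
π_12 has 4 disjoint cycles with lengths [294, 42, 6, 1] on {0,…,342}.
Σ(ℓ_i−1) = 343−4 = 339; sign = (−1)^339 = -1.
Check: (12/343) = -1 by Zolotarev.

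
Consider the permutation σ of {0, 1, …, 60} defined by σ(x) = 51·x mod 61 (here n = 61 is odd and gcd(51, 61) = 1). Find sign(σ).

Start at x=58: 58 → 30 → 5 → 11 → 12 → 2 → 41 → … (one orbit).
The orbit structure of x ↦ 51x mod 61: 2 orbits of sizes [60, 1].
61 − 2 = 59 transpositions; sign(π) = (−1)^59 = -1.

-1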